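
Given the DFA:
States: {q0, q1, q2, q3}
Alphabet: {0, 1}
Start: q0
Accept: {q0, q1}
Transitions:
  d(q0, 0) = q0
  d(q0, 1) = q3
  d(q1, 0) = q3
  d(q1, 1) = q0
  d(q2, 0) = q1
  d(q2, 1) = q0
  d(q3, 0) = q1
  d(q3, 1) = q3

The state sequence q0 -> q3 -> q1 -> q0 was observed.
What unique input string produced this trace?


Trace back each transition to find the symbol:
  q0 --[1]--> q3
  q3 --[0]--> q1
  q1 --[1]--> q0

"101"


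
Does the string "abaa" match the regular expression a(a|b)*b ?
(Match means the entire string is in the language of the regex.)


|string| = 4; first = 'a'; last = 'a'

No, "abaa" does not match a(a|b)*b


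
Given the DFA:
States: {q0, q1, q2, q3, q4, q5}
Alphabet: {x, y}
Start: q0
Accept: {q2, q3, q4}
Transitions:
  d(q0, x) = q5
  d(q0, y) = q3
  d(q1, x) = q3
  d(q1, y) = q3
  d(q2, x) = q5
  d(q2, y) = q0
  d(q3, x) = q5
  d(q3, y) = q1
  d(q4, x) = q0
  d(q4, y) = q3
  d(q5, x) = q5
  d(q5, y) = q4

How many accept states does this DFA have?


Accept states listed: {q2, q3, q4}
Counting: q2(1) q3(2) q4(3)

3


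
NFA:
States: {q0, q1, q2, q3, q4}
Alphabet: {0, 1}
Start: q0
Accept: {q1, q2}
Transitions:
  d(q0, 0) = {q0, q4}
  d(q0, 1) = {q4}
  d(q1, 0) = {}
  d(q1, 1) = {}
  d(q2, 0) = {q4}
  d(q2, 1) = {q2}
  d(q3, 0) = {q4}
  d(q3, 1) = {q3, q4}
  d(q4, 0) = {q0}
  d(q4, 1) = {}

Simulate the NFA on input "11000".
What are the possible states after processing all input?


Start: {q0}
  --1--> {q4}
  --1--> {}
  --0--> {}
  --0--> {}
  --0--> {}

{} (empty set, no valid transitions)


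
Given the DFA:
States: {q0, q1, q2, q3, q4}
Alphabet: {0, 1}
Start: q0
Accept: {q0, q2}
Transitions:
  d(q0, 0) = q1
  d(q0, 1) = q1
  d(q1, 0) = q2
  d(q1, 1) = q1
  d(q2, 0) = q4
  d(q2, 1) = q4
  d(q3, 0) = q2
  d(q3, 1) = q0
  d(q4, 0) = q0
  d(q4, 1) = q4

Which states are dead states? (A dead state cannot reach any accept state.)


Forward reachability from each state:
  q0 -> reaches accept state q0 (live)
  q1 -> reaches accept state q0 (live)
  q2 -> reaches accept state q0 (live)
  q3 -> reaches accept state q0 (live)
  q4 -> reaches accept state q0 (live)

None (all states can reach an accept state)


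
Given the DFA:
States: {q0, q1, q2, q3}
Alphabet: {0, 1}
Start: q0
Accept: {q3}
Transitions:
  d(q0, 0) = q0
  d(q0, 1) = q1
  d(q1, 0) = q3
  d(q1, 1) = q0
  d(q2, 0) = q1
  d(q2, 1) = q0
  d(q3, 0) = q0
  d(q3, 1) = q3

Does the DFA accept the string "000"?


Trace: q0 -> q0 -> q0 -> q0
Final state: q0
Accept states: {q3}

No, rejected (final state q0 is not an accept state)


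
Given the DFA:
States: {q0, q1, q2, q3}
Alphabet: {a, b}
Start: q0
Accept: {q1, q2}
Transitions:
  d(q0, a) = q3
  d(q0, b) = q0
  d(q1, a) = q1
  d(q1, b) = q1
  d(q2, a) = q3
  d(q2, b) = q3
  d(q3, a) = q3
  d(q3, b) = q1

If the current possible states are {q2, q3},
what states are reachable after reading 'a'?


Apply transition on 'a' from each current state:
  d(q2, a) = q3
  d(q3, a) = q3

{q3}


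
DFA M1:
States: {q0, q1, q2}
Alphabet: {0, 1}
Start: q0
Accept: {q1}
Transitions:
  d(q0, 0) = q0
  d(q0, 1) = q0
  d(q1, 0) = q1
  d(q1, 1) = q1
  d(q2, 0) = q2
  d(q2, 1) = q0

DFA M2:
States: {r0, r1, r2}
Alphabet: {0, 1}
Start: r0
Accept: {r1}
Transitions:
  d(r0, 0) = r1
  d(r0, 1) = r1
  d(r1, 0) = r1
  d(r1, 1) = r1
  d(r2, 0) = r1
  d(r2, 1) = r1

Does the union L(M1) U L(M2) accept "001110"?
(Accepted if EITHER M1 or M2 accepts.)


M1: final=q0 accepted=False
M2: final=r1 accepted=True

Yes, union accepts


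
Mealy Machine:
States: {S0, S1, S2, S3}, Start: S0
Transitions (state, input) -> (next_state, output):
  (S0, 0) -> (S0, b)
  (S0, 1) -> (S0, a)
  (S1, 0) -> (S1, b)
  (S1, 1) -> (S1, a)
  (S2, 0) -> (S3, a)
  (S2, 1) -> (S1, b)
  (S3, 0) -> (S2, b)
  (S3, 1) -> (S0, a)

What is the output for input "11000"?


Step-by-step:
  (S0, 1) -> (S0, a)
  (S0, 1) -> (S0, a)
  (S0, 0) -> (S0, b)
  (S0, 0) -> (S0, b)
  (S0, 0) -> (S0, b)

"aabbb"


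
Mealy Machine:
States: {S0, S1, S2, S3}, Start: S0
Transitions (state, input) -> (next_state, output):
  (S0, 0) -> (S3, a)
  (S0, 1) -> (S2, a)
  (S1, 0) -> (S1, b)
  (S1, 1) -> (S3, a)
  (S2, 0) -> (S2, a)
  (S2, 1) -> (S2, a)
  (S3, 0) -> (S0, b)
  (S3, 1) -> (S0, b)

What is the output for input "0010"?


Step-by-step:
  (S0, 0) -> (S3, a)
  (S3, 0) -> (S0, b)
  (S0, 1) -> (S2, a)
  (S2, 0) -> (S2, a)

"abaa"


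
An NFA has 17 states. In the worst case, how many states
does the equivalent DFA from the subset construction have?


Subset construction: one DFA state per subset of NFA states.
2^17 = 131072

131072


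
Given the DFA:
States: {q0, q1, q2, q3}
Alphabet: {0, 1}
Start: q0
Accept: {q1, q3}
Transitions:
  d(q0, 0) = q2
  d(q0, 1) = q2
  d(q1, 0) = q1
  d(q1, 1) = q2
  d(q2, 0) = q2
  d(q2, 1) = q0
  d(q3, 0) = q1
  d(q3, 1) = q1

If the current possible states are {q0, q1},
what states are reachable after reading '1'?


Apply transition on '1' from each current state:
  d(q0, 1) = q2
  d(q1, 1) = q2

{q2}


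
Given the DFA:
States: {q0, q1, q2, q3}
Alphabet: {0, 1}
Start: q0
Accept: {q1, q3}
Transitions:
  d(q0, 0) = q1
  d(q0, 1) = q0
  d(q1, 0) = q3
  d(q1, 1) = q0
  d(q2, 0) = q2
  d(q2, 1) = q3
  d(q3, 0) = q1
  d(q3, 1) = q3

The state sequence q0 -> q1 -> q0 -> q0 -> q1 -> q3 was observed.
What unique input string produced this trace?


Trace back each transition to find the symbol:
  q0 --[0]--> q1
  q1 --[1]--> q0
  q0 --[1]--> q0
  q0 --[0]--> q1
  q1 --[0]--> q3

"01100"


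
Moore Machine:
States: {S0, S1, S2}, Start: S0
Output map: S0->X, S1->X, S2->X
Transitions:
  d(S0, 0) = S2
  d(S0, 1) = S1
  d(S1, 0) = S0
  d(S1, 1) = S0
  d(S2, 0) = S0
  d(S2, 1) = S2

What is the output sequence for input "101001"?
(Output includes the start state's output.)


Start: S0 (output X)
  --1--> S1 (output X)
  --0--> S0 (output X)
  --1--> S1 (output X)
  --0--> S0 (output X)
  --0--> S2 (output X)
  --1--> S2 (output X)

"XXXXXXX"


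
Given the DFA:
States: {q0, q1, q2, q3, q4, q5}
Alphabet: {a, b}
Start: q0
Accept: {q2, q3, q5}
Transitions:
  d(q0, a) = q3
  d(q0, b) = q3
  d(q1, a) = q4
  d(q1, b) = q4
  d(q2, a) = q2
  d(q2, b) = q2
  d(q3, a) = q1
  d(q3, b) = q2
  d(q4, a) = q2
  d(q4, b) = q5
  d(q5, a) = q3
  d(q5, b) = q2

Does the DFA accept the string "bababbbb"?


Trace: q0 -> q3 -> q1 -> q4 -> q2 -> q2 -> q2 -> q2 -> q2
Final state: q2
Accept states: {q2, q3, q5}

Yes, accepted (final state q2 is an accept state)


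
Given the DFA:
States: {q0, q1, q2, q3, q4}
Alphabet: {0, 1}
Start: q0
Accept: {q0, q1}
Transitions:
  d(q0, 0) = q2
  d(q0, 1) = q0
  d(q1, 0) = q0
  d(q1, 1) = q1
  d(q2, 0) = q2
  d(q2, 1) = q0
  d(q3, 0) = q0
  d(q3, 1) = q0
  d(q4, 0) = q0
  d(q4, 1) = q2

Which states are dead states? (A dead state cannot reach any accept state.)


Forward reachability from each state:
  q0 -> reaches accept state q0 (live)
  q1 -> reaches accept state q0 (live)
  q2 -> reaches accept state q0 (live)
  q3 -> reaches accept state q0 (live)
  q4 -> reaches accept state q0 (live)

None (all states can reach an accept state)


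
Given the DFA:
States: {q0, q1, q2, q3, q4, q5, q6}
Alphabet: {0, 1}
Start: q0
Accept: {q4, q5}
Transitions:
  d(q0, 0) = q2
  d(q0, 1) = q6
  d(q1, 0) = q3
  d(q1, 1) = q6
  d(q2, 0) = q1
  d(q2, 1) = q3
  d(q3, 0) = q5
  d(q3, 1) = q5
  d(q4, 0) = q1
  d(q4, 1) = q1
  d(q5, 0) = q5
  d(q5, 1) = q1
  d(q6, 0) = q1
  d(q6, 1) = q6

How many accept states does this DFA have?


Accept states listed: {q4, q5}
Counting: q4(1) q5(2)

2


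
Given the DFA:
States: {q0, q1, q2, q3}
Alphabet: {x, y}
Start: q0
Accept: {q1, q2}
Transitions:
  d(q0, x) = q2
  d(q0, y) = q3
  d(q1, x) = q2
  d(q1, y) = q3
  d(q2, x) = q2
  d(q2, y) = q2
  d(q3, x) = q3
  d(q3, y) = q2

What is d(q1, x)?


Looking up transition d(q1, x)

q2


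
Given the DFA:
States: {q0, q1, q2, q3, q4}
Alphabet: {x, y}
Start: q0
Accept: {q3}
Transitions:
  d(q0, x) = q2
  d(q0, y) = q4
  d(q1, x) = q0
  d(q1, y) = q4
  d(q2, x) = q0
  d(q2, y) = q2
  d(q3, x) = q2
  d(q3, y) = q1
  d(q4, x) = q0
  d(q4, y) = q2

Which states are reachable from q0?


BFS from q0:
  layer 0: {q0}
  layer 1: {q2, q4}

{q0, q2, q4}


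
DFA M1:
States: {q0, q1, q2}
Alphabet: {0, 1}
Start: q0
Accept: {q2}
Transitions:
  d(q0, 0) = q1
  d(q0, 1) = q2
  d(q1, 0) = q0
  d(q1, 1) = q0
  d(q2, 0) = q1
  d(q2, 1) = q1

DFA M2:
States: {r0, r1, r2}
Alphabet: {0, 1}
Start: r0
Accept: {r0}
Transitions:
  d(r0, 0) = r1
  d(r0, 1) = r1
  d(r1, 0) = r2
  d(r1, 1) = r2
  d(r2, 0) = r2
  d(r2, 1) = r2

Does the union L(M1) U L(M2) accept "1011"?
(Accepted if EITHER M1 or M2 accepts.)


M1: final=q2 accepted=True
M2: final=r2 accepted=False

Yes, union accepts


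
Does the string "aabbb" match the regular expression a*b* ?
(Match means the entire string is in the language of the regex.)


|string| = 5; first = 'a'; last = 'b'

Yes, "aabbb" matches a*b*


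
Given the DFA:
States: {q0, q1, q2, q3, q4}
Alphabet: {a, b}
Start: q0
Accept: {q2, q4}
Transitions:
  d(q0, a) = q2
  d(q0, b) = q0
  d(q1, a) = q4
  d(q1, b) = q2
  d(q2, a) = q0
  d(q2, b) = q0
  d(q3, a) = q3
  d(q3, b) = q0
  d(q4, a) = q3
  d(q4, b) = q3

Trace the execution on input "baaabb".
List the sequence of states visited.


Input: baaabb
d(q0, b) = q0
d(q0, a) = q2
d(q2, a) = q0
d(q0, a) = q2
d(q2, b) = q0
d(q0, b) = q0


q0 -> q0 -> q2 -> q0 -> q2 -> q0 -> q0


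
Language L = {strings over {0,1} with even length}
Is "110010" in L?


length = 6; 6 mod 2 = 0

Yes, "110010" is in L


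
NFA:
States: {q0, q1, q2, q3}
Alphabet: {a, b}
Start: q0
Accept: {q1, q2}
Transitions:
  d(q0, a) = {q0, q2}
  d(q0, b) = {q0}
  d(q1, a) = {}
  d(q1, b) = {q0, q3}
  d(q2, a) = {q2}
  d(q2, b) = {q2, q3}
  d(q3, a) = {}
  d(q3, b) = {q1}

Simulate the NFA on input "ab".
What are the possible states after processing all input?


Start: {q0}
  --a--> {q0, q2}
  --b--> {q0, q2, q3}

{q0, q2, q3}


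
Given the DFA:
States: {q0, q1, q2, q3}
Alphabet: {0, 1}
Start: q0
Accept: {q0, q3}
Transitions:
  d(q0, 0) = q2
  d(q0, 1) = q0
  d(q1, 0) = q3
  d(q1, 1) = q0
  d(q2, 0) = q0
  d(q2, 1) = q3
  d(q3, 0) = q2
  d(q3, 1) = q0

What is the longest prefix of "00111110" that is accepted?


Run the DFA, marking each prefix where the state is accepting:
  "" -> q0 [accept]
  "0" -> q2 [reject]
  "00" -> q0 [accept]
  "001" -> q0 [accept]
  "0011" -> q0 [accept]
  "00111" -> q0 [accept]
  "001111" -> q0 [accept]
  "0011111" -> q0 [accept]
  "00111110" -> q2 [reject]

"0011111"


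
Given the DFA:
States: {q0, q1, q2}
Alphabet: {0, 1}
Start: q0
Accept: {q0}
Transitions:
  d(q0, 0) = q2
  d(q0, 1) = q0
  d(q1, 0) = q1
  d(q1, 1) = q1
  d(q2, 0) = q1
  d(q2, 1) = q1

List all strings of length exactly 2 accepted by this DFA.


All strings of length 2: 4 total
Accepted: 1

"11"


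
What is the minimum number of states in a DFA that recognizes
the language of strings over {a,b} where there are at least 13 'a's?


States: count = 0, 1, ..., 12, and a final '>= 13' state.
Total: 13 + 1 = 14. Accept = '>= 13' state.

14


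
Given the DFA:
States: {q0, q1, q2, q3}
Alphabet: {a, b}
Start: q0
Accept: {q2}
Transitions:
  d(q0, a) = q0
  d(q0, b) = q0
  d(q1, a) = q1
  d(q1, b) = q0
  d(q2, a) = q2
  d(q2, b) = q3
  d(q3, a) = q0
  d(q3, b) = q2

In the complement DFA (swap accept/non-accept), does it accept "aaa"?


Trace: q0 -> q0 -> q0 -> q0
Final: q0
Original accept: {q2}
Complement: q0 is not in original accept

Yes, complement accepts (original rejects)


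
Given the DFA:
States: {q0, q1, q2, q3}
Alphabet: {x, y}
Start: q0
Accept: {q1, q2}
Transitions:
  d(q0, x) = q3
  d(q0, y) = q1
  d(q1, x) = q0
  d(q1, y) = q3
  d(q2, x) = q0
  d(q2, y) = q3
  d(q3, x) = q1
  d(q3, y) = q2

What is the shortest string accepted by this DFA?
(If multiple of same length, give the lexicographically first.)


BFS by string length (lex-first path to each state shown):
  len 0: q0<-""
  len 1: q1<-"y", q3<-"x"
Found accept state at length 1.

"y"


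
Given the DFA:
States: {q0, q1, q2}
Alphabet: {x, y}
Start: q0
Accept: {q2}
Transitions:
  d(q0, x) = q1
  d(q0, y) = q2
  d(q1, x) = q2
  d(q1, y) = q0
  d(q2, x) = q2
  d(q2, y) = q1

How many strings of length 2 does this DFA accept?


Enumerating all length-2 strings:
  "xx" -> q2 [accept]
  "xy" -> q0 [reject]
  "yx" -> q2 [accept]
  "yy" -> q1 [reject]

2 out of 4


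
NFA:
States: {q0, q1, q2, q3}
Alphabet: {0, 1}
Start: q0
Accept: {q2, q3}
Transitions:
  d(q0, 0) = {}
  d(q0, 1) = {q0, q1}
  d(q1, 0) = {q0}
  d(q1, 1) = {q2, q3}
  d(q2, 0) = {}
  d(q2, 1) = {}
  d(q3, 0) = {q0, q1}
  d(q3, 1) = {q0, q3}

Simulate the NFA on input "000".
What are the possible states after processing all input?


Start: {q0}
  --0--> {}
  --0--> {}
  --0--> {}

{} (empty set, no valid transitions)


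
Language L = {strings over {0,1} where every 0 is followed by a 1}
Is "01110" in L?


'00' present: False; ends with '0': True

No, "01110" is not in L


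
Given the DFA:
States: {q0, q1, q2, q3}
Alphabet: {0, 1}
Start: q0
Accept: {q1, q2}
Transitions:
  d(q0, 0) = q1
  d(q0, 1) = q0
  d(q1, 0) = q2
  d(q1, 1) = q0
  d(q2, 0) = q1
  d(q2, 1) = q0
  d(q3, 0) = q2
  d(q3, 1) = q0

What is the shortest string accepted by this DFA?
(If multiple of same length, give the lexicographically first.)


BFS by string length (lex-first path to each state shown):
  len 0: q0<-""
  len 1: q0<-"1", q1<-"0"
Found accept state at length 1.

"0"


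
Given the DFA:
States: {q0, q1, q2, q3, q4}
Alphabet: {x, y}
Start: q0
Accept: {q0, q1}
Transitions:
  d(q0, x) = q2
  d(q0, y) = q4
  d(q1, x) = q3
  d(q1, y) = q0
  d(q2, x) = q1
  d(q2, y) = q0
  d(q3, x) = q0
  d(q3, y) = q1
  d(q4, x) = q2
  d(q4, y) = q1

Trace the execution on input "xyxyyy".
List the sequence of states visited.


Input: xyxyyy
d(q0, x) = q2
d(q2, y) = q0
d(q0, x) = q2
d(q2, y) = q0
d(q0, y) = q4
d(q4, y) = q1


q0 -> q2 -> q0 -> q2 -> q0 -> q4 -> q1


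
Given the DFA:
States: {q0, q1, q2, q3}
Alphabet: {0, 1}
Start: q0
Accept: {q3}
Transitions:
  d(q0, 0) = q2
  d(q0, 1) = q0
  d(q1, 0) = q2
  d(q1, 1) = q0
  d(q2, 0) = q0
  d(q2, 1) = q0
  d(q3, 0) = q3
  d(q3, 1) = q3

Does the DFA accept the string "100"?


Trace: q0 -> q0 -> q2 -> q0
Final state: q0
Accept states: {q3}

No, rejected (final state q0 is not an accept state)


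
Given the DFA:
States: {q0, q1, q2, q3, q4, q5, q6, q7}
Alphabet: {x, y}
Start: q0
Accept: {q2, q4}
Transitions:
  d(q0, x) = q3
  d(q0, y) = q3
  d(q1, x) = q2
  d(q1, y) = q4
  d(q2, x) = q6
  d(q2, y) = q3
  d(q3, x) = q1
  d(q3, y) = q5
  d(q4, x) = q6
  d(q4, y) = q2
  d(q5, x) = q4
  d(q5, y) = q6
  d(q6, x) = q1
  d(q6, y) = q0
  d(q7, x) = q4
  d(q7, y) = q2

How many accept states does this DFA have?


Accept states listed: {q2, q4}
Counting: q2(1) q4(2)

2


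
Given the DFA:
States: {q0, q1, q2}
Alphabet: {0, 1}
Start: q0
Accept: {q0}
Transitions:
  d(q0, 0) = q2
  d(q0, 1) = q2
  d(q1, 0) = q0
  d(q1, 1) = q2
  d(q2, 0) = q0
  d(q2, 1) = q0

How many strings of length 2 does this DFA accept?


Enumerating all length-2 strings:
  "00" -> q0 [accept]
  "01" -> q0 [accept]
  "10" -> q0 [accept]
  "11" -> q0 [accept]

4 out of 4


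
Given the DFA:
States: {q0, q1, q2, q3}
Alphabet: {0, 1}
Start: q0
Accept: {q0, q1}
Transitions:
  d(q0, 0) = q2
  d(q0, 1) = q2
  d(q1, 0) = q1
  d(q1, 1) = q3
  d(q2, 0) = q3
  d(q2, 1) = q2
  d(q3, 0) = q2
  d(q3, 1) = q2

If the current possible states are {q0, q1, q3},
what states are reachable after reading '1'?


Apply transition on '1' from each current state:
  d(q0, 1) = q2
  d(q1, 1) = q3
  d(q3, 1) = q2

{q2, q3}


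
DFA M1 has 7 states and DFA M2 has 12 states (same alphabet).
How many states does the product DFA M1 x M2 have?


Product construction pairs every M1 state with every M2 state.
7 * 12 = 84

84


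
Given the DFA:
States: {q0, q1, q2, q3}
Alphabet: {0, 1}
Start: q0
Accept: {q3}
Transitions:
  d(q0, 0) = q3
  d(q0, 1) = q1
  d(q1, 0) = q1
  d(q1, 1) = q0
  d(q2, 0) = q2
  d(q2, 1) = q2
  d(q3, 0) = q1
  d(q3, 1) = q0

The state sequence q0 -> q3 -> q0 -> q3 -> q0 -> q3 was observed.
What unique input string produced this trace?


Trace back each transition to find the symbol:
  q0 --[0]--> q3
  q3 --[1]--> q0
  q0 --[0]--> q3
  q3 --[1]--> q0
  q0 --[0]--> q3

"01010"


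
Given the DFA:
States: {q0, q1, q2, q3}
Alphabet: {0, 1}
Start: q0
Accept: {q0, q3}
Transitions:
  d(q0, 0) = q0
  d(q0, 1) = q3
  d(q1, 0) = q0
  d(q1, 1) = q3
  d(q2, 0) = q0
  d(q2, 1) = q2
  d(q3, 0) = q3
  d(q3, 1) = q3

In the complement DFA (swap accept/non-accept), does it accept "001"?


Trace: q0 -> q0 -> q0 -> q3
Final: q3
Original accept: {q0, q3}
Complement: q3 is in original accept

No, complement rejects (original accepts)


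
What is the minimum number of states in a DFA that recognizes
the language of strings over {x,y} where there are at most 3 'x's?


States: count = 0, 1, ..., 3 (all accepting; 4 states), plus a dead state for count > 3.
Total: 4 + 1 = 5.

5


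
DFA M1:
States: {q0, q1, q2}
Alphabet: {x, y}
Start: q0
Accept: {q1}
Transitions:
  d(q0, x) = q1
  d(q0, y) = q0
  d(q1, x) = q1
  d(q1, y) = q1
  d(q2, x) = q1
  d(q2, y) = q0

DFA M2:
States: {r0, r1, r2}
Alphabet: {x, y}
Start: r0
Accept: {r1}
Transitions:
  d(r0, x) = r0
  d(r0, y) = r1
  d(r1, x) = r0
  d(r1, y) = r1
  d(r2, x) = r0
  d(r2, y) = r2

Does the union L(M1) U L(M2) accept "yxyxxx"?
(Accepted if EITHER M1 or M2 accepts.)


M1: final=q1 accepted=True
M2: final=r0 accepted=False

Yes, union accepts


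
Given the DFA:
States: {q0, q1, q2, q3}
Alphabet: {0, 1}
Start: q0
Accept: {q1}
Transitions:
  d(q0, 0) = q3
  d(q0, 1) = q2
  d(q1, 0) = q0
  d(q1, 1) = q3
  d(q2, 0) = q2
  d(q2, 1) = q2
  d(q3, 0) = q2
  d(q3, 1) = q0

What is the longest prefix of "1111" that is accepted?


Run the DFA, marking each prefix where the state is accepting:
  "" -> q0 [reject]
  "1" -> q2 [reject]
  "11" -> q2 [reject]
  "111" -> q2 [reject]
  "1111" -> q2 [reject]

No prefix is accepted


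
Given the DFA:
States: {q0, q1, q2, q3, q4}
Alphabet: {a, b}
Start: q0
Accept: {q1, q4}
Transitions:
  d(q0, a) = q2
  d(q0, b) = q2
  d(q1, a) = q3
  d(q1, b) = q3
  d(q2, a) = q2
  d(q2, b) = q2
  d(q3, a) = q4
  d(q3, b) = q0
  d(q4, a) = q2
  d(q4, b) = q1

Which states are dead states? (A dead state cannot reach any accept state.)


Forward reachability from each state:
  q0 -> reaches {q0, q2}, no accept state (dead)
  q1 -> reaches accept state q1 (live)
  q2 -> reaches {q2}, no accept state (dead)
  q3 -> reaches accept state q1 (live)
  q4 -> reaches accept state q1 (live)

{q0, q2}


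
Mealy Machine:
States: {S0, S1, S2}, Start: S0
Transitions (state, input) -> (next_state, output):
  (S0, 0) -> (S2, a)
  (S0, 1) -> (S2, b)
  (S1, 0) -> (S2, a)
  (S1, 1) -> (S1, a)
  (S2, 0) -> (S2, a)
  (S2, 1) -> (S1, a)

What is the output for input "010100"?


Step-by-step:
  (S0, 0) -> (S2, a)
  (S2, 1) -> (S1, a)
  (S1, 0) -> (S2, a)
  (S2, 1) -> (S1, a)
  (S1, 0) -> (S2, a)
  (S2, 0) -> (S2, a)

"aaaaaa"


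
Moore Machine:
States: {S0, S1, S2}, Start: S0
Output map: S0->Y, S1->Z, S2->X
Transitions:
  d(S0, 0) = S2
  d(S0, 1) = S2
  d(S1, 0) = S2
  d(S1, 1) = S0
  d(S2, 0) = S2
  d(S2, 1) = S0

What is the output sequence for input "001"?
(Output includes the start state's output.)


Start: S0 (output Y)
  --0--> S2 (output X)
  --0--> S2 (output X)
  --1--> S0 (output Y)

"YXXY"


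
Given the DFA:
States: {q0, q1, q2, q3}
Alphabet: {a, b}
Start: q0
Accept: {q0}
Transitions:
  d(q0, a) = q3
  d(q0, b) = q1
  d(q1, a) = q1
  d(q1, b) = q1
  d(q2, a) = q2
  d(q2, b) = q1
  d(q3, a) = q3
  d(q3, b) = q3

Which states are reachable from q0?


BFS from q0:
  layer 0: {q0}
  layer 1: {q1, q3}

{q0, q1, q3}


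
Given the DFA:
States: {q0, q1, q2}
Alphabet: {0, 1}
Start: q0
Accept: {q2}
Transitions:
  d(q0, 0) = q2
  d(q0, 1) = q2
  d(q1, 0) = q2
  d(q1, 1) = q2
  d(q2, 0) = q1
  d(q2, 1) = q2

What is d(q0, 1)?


Looking up transition d(q0, 1)

q2


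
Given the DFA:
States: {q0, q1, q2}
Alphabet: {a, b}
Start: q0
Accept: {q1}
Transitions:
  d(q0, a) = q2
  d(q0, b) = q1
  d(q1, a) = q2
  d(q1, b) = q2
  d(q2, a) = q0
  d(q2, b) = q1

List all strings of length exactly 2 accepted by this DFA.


All strings of length 2: 4 total
Accepted: 1

"ab"


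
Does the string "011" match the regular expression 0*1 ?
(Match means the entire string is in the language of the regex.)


|string| = 3; first = '0'; last = '1'

No, "011" does not match 0*1


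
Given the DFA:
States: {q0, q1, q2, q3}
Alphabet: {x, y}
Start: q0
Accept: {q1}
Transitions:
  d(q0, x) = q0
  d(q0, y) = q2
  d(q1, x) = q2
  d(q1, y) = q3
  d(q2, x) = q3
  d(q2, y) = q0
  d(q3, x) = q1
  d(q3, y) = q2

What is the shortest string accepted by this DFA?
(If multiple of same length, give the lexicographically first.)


BFS by string length (lex-first path to each state shown):
  len 0: q0<-""
  len 1: q0<-"x", q2<-"y"
  len 2: q0<-"xx", q2<-"xy", q3<-"yx"
  len 3: q0<-"xxx", q1<-"yxx", q2<-"xxy", q3<-"xyx"
Found accept state at length 3.

"yxx"


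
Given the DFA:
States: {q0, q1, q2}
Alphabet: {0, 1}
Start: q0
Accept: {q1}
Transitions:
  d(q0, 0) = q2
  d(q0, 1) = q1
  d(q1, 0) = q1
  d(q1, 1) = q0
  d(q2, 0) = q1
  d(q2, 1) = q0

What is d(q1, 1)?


Looking up transition d(q1, 1)

q0


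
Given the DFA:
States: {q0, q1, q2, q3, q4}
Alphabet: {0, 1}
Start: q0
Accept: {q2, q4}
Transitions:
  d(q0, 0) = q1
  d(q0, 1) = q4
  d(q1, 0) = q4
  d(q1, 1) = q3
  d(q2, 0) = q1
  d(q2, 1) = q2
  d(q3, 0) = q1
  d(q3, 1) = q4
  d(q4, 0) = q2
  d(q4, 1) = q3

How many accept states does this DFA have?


Accept states listed: {q2, q4}
Counting: q2(1) q4(2)

2


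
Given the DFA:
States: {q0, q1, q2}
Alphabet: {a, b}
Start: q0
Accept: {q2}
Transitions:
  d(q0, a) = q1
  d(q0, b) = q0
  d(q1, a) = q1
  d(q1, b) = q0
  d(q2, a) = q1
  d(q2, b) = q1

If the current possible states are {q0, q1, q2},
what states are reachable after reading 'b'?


Apply transition on 'b' from each current state:
  d(q0, b) = q0
  d(q1, b) = q0
  d(q2, b) = q1

{q0, q1}


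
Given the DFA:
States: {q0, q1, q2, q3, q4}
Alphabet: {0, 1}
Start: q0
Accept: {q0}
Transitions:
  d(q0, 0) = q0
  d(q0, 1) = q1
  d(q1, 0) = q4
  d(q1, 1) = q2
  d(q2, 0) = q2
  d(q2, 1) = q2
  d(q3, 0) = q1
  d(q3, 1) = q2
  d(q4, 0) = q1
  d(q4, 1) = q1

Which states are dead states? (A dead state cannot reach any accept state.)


Forward reachability from each state:
  q0 -> reaches accept state q0 (live)
  q1 -> reaches {q1, q2, q4}, no accept state (dead)
  q2 -> reaches {q2}, no accept state (dead)
  q3 -> reaches {q1, q2, q3, q4}, no accept state (dead)
  q4 -> reaches {q1, q2, q4}, no accept state (dead)

{q1, q2, q3, q4}


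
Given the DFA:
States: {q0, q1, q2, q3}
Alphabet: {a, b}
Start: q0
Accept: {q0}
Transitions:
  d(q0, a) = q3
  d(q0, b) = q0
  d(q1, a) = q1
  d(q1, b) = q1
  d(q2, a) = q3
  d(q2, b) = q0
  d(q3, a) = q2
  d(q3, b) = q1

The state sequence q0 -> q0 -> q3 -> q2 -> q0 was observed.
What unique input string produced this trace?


Trace back each transition to find the symbol:
  q0 --[b]--> q0
  q0 --[a]--> q3
  q3 --[a]--> q2
  q2 --[b]--> q0

"baab"


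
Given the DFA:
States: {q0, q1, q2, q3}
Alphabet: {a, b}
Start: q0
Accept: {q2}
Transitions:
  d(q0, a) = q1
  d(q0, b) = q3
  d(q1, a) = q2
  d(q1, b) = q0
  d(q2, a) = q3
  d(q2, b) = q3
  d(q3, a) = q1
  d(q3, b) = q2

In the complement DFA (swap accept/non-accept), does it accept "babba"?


Trace: q0 -> q3 -> q1 -> q0 -> q3 -> q1
Final: q1
Original accept: {q2}
Complement: q1 is not in original accept

Yes, complement accepts (original rejects)


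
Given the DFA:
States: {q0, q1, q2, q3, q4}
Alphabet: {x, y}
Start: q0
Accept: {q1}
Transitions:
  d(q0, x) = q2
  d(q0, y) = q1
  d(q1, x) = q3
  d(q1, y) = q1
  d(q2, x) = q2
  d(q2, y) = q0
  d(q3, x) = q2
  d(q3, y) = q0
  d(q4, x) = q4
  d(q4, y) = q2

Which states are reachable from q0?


BFS from q0:
  layer 0: {q0}
  layer 1: {q1, q2}
  layer 2: {q3}

{q0, q1, q2, q3}


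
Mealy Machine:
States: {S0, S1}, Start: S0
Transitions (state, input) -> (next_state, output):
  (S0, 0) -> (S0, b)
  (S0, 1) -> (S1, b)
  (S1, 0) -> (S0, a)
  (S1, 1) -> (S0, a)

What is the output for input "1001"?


Step-by-step:
  (S0, 1) -> (S1, b)
  (S1, 0) -> (S0, a)
  (S0, 0) -> (S0, b)
  (S0, 1) -> (S1, b)

"babb"


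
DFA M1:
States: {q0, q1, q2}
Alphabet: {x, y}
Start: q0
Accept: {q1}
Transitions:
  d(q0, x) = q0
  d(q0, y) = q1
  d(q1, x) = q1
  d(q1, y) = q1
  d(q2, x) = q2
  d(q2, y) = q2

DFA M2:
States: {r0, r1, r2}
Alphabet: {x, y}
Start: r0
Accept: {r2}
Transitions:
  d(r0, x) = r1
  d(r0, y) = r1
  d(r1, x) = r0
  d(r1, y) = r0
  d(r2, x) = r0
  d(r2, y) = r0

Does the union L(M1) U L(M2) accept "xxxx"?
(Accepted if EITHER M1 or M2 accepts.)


M1: final=q0 accepted=False
M2: final=r0 accepted=False

No, union rejects (neither accepts)


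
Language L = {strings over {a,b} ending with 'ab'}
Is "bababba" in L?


last two symbols = 'ba'

No, "bababba" is not in L


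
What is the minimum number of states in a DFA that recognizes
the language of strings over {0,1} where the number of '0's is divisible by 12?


States track (count of '0') mod 12.
Need 12 states: one per remainder 0..11; accept = remainder 0.

12


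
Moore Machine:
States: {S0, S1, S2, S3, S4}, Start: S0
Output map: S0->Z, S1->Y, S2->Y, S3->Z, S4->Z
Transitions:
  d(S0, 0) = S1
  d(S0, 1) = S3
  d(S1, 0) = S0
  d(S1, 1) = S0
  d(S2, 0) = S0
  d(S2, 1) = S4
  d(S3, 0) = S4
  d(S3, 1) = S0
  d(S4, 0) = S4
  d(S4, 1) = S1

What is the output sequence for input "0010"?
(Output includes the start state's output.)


Start: S0 (output Z)
  --0--> S1 (output Y)
  --0--> S0 (output Z)
  --1--> S3 (output Z)
  --0--> S4 (output Z)

"ZYZZZ"


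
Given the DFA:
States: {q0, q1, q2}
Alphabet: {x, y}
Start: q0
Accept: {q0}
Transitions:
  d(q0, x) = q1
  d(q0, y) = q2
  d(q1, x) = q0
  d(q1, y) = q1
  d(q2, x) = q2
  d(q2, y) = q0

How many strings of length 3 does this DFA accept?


Enumerating all length-3 strings:
  "xxx" -> q1 [reject]
  "xxy" -> q2 [reject]
  "xyx" -> q0 [accept]
  "xyy" -> q1 [reject]
  "yxx" -> q2 [reject]
  "yxy" -> q0 [accept]
  "yyx" -> q1 [reject]
  "yyy" -> q2 [reject]

2 out of 8


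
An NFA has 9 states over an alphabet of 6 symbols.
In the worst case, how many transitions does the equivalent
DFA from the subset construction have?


Subset construction: one DFA state per subset of NFA states = 2^9 = 512 states.
Each DFA state has 6 outgoing transitions: 512 * 6 = 3072

3072


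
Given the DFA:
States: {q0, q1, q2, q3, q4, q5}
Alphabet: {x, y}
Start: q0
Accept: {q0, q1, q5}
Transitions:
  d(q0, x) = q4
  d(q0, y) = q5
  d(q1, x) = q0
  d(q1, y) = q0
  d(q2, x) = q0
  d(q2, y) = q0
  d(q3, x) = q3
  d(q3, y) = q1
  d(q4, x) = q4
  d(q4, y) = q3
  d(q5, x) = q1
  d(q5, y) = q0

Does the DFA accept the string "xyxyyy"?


Trace: q0 -> q4 -> q3 -> q3 -> q1 -> q0 -> q5
Final state: q5
Accept states: {q0, q1, q5}

Yes, accepted (final state q5 is an accept state)


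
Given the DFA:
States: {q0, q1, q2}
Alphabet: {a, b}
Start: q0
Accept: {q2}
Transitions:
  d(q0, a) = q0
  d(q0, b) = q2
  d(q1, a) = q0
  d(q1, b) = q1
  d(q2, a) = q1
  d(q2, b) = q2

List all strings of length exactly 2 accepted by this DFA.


All strings of length 2: 4 total
Accepted: 2

"ab", "bb"


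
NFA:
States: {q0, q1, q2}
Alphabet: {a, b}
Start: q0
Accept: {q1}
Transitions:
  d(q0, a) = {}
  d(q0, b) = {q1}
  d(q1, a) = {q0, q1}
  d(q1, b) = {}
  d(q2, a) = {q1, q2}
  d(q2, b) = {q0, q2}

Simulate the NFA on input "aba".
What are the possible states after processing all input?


Start: {q0}
  --a--> {}
  --b--> {}
  --a--> {}

{} (empty set, no valid transitions)


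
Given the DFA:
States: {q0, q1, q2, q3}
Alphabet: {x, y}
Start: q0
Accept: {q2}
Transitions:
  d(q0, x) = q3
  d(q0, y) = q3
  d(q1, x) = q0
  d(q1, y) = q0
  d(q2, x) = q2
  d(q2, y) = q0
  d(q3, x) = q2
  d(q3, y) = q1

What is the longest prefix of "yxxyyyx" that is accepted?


Run the DFA, marking each prefix where the state is accepting:
  "" -> q0 [reject]
  "y" -> q3 [reject]
  "yx" -> q2 [accept]
  "yxx" -> q2 [accept]
  "yxxy" -> q0 [reject]
  "yxxyy" -> q3 [reject]
  "yxxyyy" -> q1 [reject]
  "yxxyyyx" -> q0 [reject]

"yxx"


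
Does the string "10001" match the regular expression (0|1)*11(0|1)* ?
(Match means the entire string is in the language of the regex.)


|string| = 5; first = '1'; last = '1'

No, "10001" does not match (0|1)*11(0|1)*


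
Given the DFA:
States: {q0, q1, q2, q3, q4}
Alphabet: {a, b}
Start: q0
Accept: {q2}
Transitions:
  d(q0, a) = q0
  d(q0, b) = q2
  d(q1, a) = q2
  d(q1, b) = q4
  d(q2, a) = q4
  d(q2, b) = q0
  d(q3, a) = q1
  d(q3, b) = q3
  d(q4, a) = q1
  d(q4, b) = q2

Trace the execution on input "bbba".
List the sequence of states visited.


Input: bbba
d(q0, b) = q2
d(q2, b) = q0
d(q0, b) = q2
d(q2, a) = q4


q0 -> q2 -> q0 -> q2 -> q4


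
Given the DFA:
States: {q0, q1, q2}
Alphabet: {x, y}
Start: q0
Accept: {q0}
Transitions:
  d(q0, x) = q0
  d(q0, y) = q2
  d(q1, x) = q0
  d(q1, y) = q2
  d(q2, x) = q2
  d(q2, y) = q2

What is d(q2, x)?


Looking up transition d(q2, x)

q2


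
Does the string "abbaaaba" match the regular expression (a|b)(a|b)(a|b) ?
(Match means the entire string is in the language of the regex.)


|string| = 8; first = 'a'; last = 'a'

No, "abbaaaba" does not match (a|b)(a|b)(a|b)


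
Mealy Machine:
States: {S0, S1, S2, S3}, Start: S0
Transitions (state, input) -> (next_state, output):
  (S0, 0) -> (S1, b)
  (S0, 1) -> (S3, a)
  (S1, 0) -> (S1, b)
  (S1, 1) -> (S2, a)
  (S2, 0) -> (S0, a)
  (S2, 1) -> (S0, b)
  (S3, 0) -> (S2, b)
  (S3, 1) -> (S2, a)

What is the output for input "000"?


Step-by-step:
  (S0, 0) -> (S1, b)
  (S1, 0) -> (S1, b)
  (S1, 0) -> (S1, b)

"bbb"


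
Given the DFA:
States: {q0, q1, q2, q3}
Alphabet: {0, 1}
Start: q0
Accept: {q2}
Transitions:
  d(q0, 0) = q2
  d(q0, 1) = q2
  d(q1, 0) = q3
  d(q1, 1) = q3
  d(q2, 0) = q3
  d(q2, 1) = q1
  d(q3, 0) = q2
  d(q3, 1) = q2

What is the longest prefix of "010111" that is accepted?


Run the DFA, marking each prefix where the state is accepting:
  "" -> q0 [reject]
  "0" -> q2 [accept]
  "01" -> q1 [reject]
  "010" -> q3 [reject]
  "0101" -> q2 [accept]
  "01011" -> q1 [reject]
  "010111" -> q3 [reject]

"0101"


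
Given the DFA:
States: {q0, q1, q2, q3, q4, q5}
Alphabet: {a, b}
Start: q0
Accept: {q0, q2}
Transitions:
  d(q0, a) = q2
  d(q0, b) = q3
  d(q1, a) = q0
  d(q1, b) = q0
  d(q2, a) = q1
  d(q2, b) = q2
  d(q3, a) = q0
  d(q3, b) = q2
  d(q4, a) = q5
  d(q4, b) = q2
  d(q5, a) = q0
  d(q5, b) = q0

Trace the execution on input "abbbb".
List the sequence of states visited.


Input: abbbb
d(q0, a) = q2
d(q2, b) = q2
d(q2, b) = q2
d(q2, b) = q2
d(q2, b) = q2


q0 -> q2 -> q2 -> q2 -> q2 -> q2


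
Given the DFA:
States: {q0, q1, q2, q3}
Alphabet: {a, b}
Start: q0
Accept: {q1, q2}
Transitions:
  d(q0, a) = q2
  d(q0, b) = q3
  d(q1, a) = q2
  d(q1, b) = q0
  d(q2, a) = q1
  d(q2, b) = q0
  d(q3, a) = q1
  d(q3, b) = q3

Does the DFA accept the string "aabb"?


Trace: q0 -> q2 -> q1 -> q0 -> q3
Final state: q3
Accept states: {q1, q2}

No, rejected (final state q3 is not an accept state)


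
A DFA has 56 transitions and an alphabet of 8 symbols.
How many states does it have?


Each state has exactly one transition per symbol.
states = transitions / |alphabet| = 56 / 8 = 7

7


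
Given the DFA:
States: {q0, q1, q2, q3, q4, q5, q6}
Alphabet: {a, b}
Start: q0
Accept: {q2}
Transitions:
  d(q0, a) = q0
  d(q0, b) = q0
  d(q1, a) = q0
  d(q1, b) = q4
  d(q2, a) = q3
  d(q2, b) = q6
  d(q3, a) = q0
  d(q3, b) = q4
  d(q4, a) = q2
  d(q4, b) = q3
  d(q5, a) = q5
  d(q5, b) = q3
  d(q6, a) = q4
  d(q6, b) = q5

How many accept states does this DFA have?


Accept states listed: {q2}
Counting: q2(1)

1


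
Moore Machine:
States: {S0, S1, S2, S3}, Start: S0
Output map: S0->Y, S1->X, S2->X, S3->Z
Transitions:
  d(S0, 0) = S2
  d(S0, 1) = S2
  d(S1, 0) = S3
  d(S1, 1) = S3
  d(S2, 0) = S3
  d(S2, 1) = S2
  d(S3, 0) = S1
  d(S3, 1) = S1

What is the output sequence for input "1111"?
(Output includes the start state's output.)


Start: S0 (output Y)
  --1--> S2 (output X)
  --1--> S2 (output X)
  --1--> S2 (output X)
  --1--> S2 (output X)

"YXXXX"


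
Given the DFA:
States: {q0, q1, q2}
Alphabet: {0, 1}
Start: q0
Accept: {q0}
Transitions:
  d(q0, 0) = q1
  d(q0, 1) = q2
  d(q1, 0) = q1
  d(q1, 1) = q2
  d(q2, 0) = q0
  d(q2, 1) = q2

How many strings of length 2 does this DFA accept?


Enumerating all length-2 strings:
  "00" -> q1 [reject]
  "01" -> q2 [reject]
  "10" -> q0 [accept]
  "11" -> q2 [reject]

1 out of 4


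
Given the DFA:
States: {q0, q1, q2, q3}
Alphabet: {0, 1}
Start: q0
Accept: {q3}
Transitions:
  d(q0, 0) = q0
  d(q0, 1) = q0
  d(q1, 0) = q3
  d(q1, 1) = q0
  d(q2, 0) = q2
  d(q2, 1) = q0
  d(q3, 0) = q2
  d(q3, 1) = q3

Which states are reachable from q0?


BFS from q0:
  layer 0: {q0}

{q0}


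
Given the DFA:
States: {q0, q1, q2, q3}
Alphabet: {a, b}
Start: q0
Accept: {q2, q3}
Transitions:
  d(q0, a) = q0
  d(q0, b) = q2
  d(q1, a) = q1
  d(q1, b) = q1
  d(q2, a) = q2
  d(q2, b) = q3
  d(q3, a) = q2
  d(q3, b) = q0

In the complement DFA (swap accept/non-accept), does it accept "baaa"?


Trace: q0 -> q2 -> q2 -> q2 -> q2
Final: q2
Original accept: {q2, q3}
Complement: q2 is in original accept

No, complement rejects (original accepts)


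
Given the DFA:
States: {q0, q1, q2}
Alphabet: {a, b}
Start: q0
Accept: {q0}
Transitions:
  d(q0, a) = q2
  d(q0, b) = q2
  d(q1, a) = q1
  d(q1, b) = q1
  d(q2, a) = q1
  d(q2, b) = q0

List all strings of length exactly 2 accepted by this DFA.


All strings of length 2: 4 total
Accepted: 2

"ab", "bb"


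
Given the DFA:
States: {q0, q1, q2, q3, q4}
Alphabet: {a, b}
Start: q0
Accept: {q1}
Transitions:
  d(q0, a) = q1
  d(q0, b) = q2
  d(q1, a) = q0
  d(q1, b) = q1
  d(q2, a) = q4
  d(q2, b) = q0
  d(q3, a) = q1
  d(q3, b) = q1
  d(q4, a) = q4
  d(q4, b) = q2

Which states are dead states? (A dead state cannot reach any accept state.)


Forward reachability from each state:
  q0 -> reaches accept state q1 (live)
  q1 -> reaches accept state q1 (live)
  q2 -> reaches accept state q1 (live)
  q3 -> reaches accept state q1 (live)
  q4 -> reaches accept state q1 (live)

None (all states can reach an accept state)


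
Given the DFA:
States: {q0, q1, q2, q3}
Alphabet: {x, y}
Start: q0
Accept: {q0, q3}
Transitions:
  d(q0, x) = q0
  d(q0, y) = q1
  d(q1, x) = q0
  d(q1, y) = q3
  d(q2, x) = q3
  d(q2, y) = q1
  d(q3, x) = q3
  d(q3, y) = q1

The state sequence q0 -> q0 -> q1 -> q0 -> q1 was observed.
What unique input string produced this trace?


Trace back each transition to find the symbol:
  q0 --[x]--> q0
  q0 --[y]--> q1
  q1 --[x]--> q0
  q0 --[y]--> q1

"xyxy"


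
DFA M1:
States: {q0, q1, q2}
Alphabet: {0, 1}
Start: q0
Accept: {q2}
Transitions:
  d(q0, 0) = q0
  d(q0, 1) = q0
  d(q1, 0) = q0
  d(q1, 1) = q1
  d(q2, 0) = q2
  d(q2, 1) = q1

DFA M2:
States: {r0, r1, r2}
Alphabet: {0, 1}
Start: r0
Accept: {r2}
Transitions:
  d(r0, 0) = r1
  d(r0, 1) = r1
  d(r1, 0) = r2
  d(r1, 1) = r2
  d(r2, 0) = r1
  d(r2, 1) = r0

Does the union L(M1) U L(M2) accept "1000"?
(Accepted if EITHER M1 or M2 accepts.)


M1: final=q0 accepted=False
M2: final=r2 accepted=True

Yes, union accepts


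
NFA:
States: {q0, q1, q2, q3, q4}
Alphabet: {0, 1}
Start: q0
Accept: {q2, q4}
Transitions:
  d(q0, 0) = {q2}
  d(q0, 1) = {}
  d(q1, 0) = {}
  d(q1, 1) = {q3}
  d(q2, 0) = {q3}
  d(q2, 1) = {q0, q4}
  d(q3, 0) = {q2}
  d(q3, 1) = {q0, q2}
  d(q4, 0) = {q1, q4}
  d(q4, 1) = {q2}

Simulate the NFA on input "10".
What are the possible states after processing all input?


Start: {q0}
  --1--> {}
  --0--> {}

{} (empty set, no valid transitions)


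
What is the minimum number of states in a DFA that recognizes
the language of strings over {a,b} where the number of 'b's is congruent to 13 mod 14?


States track (count of 'b') mod 14.
Need 14 states: one per remainder 0..13; accept = remainder 13.

14


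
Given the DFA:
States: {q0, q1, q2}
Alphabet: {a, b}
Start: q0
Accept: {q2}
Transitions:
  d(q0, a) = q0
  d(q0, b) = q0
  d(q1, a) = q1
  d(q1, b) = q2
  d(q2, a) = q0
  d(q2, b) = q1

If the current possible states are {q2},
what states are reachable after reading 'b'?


Apply transition on 'b' from each current state:
  d(q2, b) = q1

{q1}


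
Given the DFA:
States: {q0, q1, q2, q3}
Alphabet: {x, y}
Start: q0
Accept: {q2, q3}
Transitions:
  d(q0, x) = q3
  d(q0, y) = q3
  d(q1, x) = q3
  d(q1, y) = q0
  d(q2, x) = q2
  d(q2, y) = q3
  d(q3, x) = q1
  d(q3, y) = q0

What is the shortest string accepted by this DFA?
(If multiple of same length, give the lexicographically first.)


BFS by string length (lex-first path to each state shown):
  len 0: q0<-""
  len 1: q3<-"x"
Found accept state at length 1.

"x"


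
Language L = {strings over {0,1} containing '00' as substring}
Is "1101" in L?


'00' does not occur

No, "1101" is not in L


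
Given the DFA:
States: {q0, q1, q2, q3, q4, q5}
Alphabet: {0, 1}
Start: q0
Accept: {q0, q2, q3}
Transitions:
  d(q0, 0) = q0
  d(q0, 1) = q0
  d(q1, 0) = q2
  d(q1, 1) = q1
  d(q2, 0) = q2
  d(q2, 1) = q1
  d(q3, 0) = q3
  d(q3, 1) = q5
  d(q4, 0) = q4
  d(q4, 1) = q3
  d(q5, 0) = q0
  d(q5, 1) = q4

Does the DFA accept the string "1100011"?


Trace: q0 -> q0 -> q0 -> q0 -> q0 -> q0 -> q0 -> q0
Final state: q0
Accept states: {q0, q2, q3}

Yes, accepted (final state q0 is an accept state)


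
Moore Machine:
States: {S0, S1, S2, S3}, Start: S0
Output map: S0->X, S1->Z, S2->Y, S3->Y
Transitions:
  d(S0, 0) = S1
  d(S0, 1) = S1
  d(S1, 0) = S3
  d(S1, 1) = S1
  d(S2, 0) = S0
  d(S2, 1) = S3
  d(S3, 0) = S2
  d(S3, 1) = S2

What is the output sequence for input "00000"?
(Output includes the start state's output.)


Start: S0 (output X)
  --0--> S1 (output Z)
  --0--> S3 (output Y)
  --0--> S2 (output Y)
  --0--> S0 (output X)
  --0--> S1 (output Z)

"XZYYXZ"


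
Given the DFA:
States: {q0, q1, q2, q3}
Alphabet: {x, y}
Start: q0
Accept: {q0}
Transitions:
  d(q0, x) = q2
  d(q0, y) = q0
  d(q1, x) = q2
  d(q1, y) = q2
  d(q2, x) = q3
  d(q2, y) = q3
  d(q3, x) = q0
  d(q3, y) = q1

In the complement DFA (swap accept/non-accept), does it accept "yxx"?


Trace: q0 -> q0 -> q2 -> q3
Final: q3
Original accept: {q0}
Complement: q3 is not in original accept

Yes, complement accepts (original rejects)


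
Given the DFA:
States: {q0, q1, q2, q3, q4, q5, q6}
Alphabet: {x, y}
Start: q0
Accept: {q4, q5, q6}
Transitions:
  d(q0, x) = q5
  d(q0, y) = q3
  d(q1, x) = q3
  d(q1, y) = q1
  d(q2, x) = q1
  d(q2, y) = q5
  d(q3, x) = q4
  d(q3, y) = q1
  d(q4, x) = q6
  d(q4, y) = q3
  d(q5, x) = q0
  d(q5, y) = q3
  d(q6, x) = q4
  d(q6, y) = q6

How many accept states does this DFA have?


Accept states listed: {q4, q5, q6}
Counting: q4(1) q5(2) q6(3)

3


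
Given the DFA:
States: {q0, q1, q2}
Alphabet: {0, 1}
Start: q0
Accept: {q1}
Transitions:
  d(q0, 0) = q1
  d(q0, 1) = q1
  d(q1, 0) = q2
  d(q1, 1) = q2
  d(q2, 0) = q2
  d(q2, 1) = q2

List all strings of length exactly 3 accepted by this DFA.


All strings of length 3: 8 total
Accepted: 0

None


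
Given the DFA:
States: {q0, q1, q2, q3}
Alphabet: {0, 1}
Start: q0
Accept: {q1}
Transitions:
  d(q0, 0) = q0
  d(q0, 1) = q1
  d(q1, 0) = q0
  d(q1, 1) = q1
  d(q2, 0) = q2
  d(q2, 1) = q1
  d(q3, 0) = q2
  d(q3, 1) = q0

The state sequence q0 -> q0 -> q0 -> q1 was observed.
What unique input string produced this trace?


Trace back each transition to find the symbol:
  q0 --[0]--> q0
  q0 --[0]--> q0
  q0 --[1]--> q1

"001"


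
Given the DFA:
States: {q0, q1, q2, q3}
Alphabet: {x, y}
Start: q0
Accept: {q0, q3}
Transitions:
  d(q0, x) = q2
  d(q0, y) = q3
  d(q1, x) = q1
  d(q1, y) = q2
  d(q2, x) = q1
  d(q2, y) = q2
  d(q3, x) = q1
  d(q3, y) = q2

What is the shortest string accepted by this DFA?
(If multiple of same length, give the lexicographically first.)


BFS by string length (lex-first path to each state shown):
  len 0: q0<-""
Found accept state at length 0.

"" (empty string)
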